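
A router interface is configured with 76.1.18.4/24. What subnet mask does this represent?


/24 means 24 network bits, 8 host bits
Binary: 11111111111111111111111100000000
Mask: 255.255.255.0


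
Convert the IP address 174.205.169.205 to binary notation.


174 = 10101110
205 = 11001101
169 = 10101001
205 = 11001101
Binary: 10101110.11001101.10101001.11001101


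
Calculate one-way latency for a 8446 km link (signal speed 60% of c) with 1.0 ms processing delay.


Speed = 0.6 * 3e5 km/s = 180000 km/s
Propagation delay = 8446 / 180000 = 0.0469 s = 46.9222 ms
Processing delay = 1.0 ms
Total one-way latency = 47.9222 ms


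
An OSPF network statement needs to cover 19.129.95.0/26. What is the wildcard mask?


Subnet mask: 255.255.255.192
Wildcard = 255.255.255.255 - subnet mask
255 - 255 = 0
255 - 255 = 0
255 - 255 = 0
255 - 192 = 63
Wildcard: 0.0.0.63


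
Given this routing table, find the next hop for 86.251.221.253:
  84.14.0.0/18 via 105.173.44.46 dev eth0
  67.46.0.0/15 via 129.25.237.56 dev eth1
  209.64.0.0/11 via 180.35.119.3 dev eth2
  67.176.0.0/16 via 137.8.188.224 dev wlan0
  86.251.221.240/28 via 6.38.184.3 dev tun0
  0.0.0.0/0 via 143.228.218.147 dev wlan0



Longest prefix match for 86.251.221.253:
  /18 84.14.0.0: no
  /15 67.46.0.0: no
  /11 209.64.0.0: no
  /16 67.176.0.0: no
  /28 86.251.221.240: MATCH
  /0 0.0.0.0: MATCH
Selected: next-hop 6.38.184.3 via tun0 (matched /28)


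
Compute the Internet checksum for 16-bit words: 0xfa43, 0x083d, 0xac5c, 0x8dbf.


Sum all words (with carry folding):
+ 0xfa43 = 0xfa43
+ 0x083d = 0x0281
+ 0xac5c = 0xaedd
+ 0x8dbf = 0x3c9d
One's complement: ~0x3c9d
Checksum = 0xc362


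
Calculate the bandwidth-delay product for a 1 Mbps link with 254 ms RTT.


BDP = bandwidth * RTT
= 1 Mbps * 254 ms
= 1 * 1e6 * 254 / 1000 bits
= 254000 bits
= 31750 bytes
= 31.0059 KB
BDP = 254000 bits (31750 bytes)


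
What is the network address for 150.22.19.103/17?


IP:   10010110.00010110.00010011.01100111
Mask: 11111111.11111111.10000000.00000000
AND operation:
Net:  10010110.00010110.00000000.00000000
Network: 150.22.0.0/17


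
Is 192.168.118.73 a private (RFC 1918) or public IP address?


RFC 1918 private ranges:
  10.0.0.0/8 (10.0.0.0 - 10.255.255.255)
  172.16.0.0/12 (172.16.0.0 - 172.31.255.255)
  192.168.0.0/16 (192.168.0.0 - 192.168.255.255)
Private (in 192.168.0.0/16)


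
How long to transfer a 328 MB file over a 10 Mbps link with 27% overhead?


Effective throughput = 10 * (1 - 27/100) = 7.3 Mbps
File size in Mb = 328 * 8 = 2624 Mb
Time = 2624 / 7.3
Time = 359.4521 seconds


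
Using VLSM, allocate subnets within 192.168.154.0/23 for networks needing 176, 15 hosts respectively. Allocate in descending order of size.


176 hosts -> /24 (254 usable): 192.168.154.0/24
15 hosts -> /27 (30 usable): 192.168.155.0/27
Allocation: 192.168.154.0/24 (176 hosts, 254 usable); 192.168.155.0/27 (15 hosts, 30 usable)


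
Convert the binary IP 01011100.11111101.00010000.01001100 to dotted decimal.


01011100 = 92
11111101 = 253
00010000 = 16
01001100 = 76
IP: 92.253.16.76


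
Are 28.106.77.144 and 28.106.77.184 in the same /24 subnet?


Mask: 255.255.255.0
28.106.77.144 AND mask = 28.106.77.0
28.106.77.184 AND mask = 28.106.77.0
Yes, same subnet (28.106.77.0)


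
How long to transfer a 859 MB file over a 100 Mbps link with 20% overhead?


Effective throughput = 100 * (1 - 20/100) = 80 Mbps
File size in Mb = 859 * 8 = 6872 Mb
Time = 6872 / 80
Time = 85.9 seconds


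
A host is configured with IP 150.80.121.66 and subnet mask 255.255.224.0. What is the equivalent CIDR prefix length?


Binary: 11111111.11111111.11100000.00000000
Count leading 1s
Prefix: /19


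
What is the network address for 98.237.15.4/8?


IP:   01100010.11101101.00001111.00000100
Mask: 11111111.00000000.00000000.00000000
AND operation:
Net:  01100010.00000000.00000000.00000000
Network: 98.0.0.0/8


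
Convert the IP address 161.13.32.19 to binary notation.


161 = 10100001
13 = 00001101
32 = 00100000
19 = 00010011
Binary: 10100001.00001101.00100000.00010011


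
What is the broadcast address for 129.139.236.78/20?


Network: 129.139.224.0/20
Host bits = 12
Set all host bits to 1:
Broadcast: 129.139.239.255


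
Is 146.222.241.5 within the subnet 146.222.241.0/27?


Subnet network: 146.222.241.0
Test IP AND mask: 146.222.241.0
Yes, 146.222.241.5 is in 146.222.241.0/27


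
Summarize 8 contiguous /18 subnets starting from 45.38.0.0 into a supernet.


Original prefix: /18
Number of subnets: 8 = 2^3
New prefix = 18 - 3 = 15
Supernet: 45.38.0.0/15


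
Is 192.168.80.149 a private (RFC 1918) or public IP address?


RFC 1918 private ranges:
  10.0.0.0/8 (10.0.0.0 - 10.255.255.255)
  172.16.0.0/12 (172.16.0.0 - 172.31.255.255)
  192.168.0.0/16 (192.168.0.0 - 192.168.255.255)
Private (in 192.168.0.0/16)


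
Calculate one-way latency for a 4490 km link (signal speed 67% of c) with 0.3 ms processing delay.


Speed = 0.67 * 3e5 km/s = 201000 km/s
Propagation delay = 4490 / 201000 = 0.0223 s = 22.3383 ms
Processing delay = 0.3 ms
Total one-way latency = 22.6383 ms


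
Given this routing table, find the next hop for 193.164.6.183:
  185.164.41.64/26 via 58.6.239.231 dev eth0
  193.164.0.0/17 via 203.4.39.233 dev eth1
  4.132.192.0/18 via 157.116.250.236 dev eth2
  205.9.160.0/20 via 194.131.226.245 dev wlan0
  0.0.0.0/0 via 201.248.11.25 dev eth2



Longest prefix match for 193.164.6.183:
  /26 185.164.41.64: no
  /17 193.164.0.0: MATCH
  /18 4.132.192.0: no
  /20 205.9.160.0: no
  /0 0.0.0.0: MATCH
Selected: next-hop 203.4.39.233 via eth1 (matched /17)


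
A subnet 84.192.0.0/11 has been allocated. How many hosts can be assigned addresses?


Host bits = 32 - 11 = 21
Total addresses = 2^21 = 2097152
Usable = total - 2 (network and broadcast)
Usable hosts: 2097150


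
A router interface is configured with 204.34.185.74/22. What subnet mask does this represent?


/22 means 22 network bits, 10 host bits
Binary: 11111111111111111111110000000000
Mask: 255.255.252.0


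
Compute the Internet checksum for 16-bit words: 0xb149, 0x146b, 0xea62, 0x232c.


Sum all words (with carry folding):
+ 0xb149 = 0xb149
+ 0x146b = 0xc5b4
+ 0xea62 = 0xb017
+ 0x232c = 0xd343
One's complement: ~0xd343
Checksum = 0x2cbc


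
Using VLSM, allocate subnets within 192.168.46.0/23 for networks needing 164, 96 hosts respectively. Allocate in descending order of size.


164 hosts -> /24 (254 usable): 192.168.46.0/24
96 hosts -> /25 (126 usable): 192.168.47.0/25
Allocation: 192.168.46.0/24 (164 hosts, 254 usable); 192.168.47.0/25 (96 hosts, 126 usable)


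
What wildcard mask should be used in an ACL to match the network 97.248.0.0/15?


Subnet mask: 255.254.0.0
Wildcard = 255.255.255.255 - subnet mask
255 - 255 = 0
255 - 254 = 1
255 - 0 = 255
255 - 0 = 255
Wildcard: 0.1.255.255


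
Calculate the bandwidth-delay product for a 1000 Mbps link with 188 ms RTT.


BDP = bandwidth * RTT
= 1000 Mbps * 188 ms
= 1000 * 1e6 * 188 / 1000 bits
= 188000000 bits
= 23500000 bytes
= 22949.2188 KB
BDP = 188000000 bits (23500000 bytes)


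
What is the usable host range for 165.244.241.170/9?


Network: 165.128.0.0
Broadcast: 165.255.255.255
First usable = network + 1
Last usable = broadcast - 1
Range: 165.128.0.1 to 165.255.255.254


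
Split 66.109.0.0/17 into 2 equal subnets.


New prefix = 17 + 1 = 18
Each subnet has 16384 addresses
  66.109.0.0/18
  66.109.64.0/18
Subnets: 66.109.0.0/18, 66.109.64.0/18


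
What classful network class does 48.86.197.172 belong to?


First octet: 48
Binary: 00110000
0xxxxxxx -> Class A (1-126)
Class A, default mask 255.0.0.0 (/8)


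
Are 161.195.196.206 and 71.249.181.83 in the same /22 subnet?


Mask: 255.255.252.0
161.195.196.206 AND mask = 161.195.196.0
71.249.181.83 AND mask = 71.249.180.0
No, different subnets (161.195.196.0 vs 71.249.180.0)


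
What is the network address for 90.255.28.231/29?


IP:   01011010.11111111.00011100.11100111
Mask: 11111111.11111111.11111111.11111000
AND operation:
Net:  01011010.11111111.00011100.11100000
Network: 90.255.28.224/29


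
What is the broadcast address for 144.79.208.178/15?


Network: 144.78.0.0/15
Host bits = 17
Set all host bits to 1:
Broadcast: 144.79.255.255


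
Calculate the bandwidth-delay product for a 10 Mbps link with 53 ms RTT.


BDP = bandwidth * RTT
= 10 Mbps * 53 ms
= 10 * 1e6 * 53 / 1000 bits
= 530000 bits
= 66250 bytes
= 64.6973 KB
BDP = 530000 bits (66250 bytes)


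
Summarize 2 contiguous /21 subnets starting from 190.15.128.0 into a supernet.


Original prefix: /21
Number of subnets: 2 = 2^1
New prefix = 21 - 1 = 20
Supernet: 190.15.128.0/20


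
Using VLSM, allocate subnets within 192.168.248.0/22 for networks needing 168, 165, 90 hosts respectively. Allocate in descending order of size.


168 hosts -> /24 (254 usable): 192.168.248.0/24
165 hosts -> /24 (254 usable): 192.168.249.0/24
90 hosts -> /25 (126 usable): 192.168.250.0/25
Allocation: 192.168.248.0/24 (168 hosts, 254 usable); 192.168.249.0/24 (165 hosts, 254 usable); 192.168.250.0/25 (90 hosts, 126 usable)


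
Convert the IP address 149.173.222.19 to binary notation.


149 = 10010101
173 = 10101101
222 = 11011110
19 = 00010011
Binary: 10010101.10101101.11011110.00010011


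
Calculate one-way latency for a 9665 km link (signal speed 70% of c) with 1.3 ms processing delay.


Speed = 0.7 * 3e5 km/s = 210000 km/s
Propagation delay = 9665 / 210000 = 0.046 s = 46.0238 ms
Processing delay = 1.3 ms
Total one-way latency = 47.3238 ms


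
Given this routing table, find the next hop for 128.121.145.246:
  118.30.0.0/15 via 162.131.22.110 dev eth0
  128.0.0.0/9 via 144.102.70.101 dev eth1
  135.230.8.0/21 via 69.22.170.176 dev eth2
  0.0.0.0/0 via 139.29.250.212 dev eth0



Longest prefix match for 128.121.145.246:
  /15 118.30.0.0: no
  /9 128.0.0.0: MATCH
  /21 135.230.8.0: no
  /0 0.0.0.0: MATCH
Selected: next-hop 144.102.70.101 via eth1 (matched /9)


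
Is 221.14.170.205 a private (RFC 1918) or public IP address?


RFC 1918 private ranges:
  10.0.0.0/8 (10.0.0.0 - 10.255.255.255)
  172.16.0.0/12 (172.16.0.0 - 172.31.255.255)
  192.168.0.0/16 (192.168.0.0 - 192.168.255.255)
Public (not in any RFC 1918 range)


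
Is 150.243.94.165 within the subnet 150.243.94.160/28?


Subnet network: 150.243.94.160
Test IP AND mask: 150.243.94.160
Yes, 150.243.94.165 is in 150.243.94.160/28


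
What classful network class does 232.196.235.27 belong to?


First octet: 232
Binary: 11101000
1110xxxx -> Class D (224-239)
Class D (multicast), default mask N/A


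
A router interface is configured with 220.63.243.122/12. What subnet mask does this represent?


/12 means 12 network bits, 20 host bits
Binary: 11111111111100000000000000000000
Mask: 255.240.0.0


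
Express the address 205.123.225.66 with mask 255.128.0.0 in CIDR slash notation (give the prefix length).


Binary: 11111111.10000000.00000000.00000000
Count leading 1s
Prefix: /9


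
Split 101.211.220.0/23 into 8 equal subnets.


New prefix = 23 + 3 = 26
Each subnet has 64 addresses
  101.211.220.0/26
  101.211.220.64/26
  101.211.220.128/26
  101.211.220.192/26
  101.211.221.0/26
  101.211.221.64/26
  101.211.221.128/26
  101.211.221.192/26
Subnets: 101.211.220.0/26, 101.211.220.64/26, 101.211.220.128/26, 101.211.220.192/26, 101.211.221.0/26, 101.211.221.64/26, 101.211.221.128/26, 101.211.221.192/26


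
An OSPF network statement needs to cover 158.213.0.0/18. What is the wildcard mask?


Subnet mask: 255.255.192.0
Wildcard = 255.255.255.255 - subnet mask
255 - 255 = 0
255 - 255 = 0
255 - 192 = 63
255 - 0 = 255
Wildcard: 0.0.63.255


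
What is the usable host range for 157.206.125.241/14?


Network: 157.204.0.0
Broadcast: 157.207.255.255
First usable = network + 1
Last usable = broadcast - 1
Range: 157.204.0.1 to 157.207.255.254


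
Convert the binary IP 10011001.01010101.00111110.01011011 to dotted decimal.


10011001 = 153
01010101 = 85
00111110 = 62
01011011 = 91
IP: 153.85.62.91


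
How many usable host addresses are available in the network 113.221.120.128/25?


Host bits = 32 - 25 = 7
Total addresses = 2^7 = 128
Usable = total - 2 (network and broadcast)
Usable hosts: 126


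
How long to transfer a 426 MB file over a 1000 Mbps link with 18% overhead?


Effective throughput = 1000 * (1 - 18/100) = 820.0 Mbps
File size in Mb = 426 * 8 = 3408 Mb
Time = 3408 / 820.0
Time = 4.1561 seconds


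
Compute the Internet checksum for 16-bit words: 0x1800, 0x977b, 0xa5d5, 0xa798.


Sum all words (with carry folding):
+ 0x1800 = 0x1800
+ 0x977b = 0xaf7b
+ 0xa5d5 = 0x5551
+ 0xa798 = 0xfce9
One's complement: ~0xfce9
Checksum = 0x0316


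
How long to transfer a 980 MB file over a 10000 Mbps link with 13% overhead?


Effective throughput = 10000 * (1 - 13/100) = 8700 Mbps
File size in Mb = 980 * 8 = 7840 Mb
Time = 7840 / 8700
Time = 0.9011 seconds


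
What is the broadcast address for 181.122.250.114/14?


Network: 181.120.0.0/14
Host bits = 18
Set all host bits to 1:
Broadcast: 181.123.255.255


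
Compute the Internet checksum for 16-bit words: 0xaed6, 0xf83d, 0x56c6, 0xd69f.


Sum all words (with carry folding):
+ 0xaed6 = 0xaed6
+ 0xf83d = 0xa714
+ 0x56c6 = 0xfdda
+ 0xd69f = 0xd47a
One's complement: ~0xd47a
Checksum = 0x2b85


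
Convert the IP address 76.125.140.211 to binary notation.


76 = 01001100
125 = 01111101
140 = 10001100
211 = 11010011
Binary: 01001100.01111101.10001100.11010011


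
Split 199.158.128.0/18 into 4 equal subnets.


New prefix = 18 + 2 = 20
Each subnet has 4096 addresses
  199.158.128.0/20
  199.158.144.0/20
  199.158.160.0/20
  199.158.176.0/20
Subnets: 199.158.128.0/20, 199.158.144.0/20, 199.158.160.0/20, 199.158.176.0/20


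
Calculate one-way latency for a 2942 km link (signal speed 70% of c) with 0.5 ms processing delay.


Speed = 0.7 * 3e5 km/s = 210000 km/s
Propagation delay = 2942 / 210000 = 0.014 s = 14.0095 ms
Processing delay = 0.5 ms
Total one-way latency = 14.5095 ms


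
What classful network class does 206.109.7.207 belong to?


First octet: 206
Binary: 11001110
110xxxxx -> Class C (192-223)
Class C, default mask 255.255.255.0 (/24)


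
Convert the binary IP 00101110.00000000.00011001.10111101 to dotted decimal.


00101110 = 46
00000000 = 0
00011001 = 25
10111101 = 189
IP: 46.0.25.189


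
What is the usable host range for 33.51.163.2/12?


Network: 33.48.0.0
Broadcast: 33.63.255.255
First usable = network + 1
Last usable = broadcast - 1
Range: 33.48.0.1 to 33.63.255.254


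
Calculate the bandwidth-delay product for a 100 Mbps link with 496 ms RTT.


BDP = bandwidth * RTT
= 100 Mbps * 496 ms
= 100 * 1e6 * 496 / 1000 bits
= 49600000 bits
= 6200000 bytes
= 6054.6875 KB
BDP = 49600000 bits (6200000 bytes)


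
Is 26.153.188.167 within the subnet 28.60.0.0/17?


Subnet network: 28.60.0.0
Test IP AND mask: 26.153.128.0
No, 26.153.188.167 is not in 28.60.0.0/17


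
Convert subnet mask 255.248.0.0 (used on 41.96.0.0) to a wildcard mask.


Subnet mask: 255.248.0.0
Wildcard = 255.255.255.255 - subnet mask
255 - 255 = 0
255 - 248 = 7
255 - 0 = 255
255 - 0 = 255
Wildcard: 0.7.255.255


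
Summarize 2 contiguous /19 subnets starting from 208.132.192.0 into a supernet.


Original prefix: /19
Number of subnets: 2 = 2^1
New prefix = 19 - 1 = 18
Supernet: 208.132.192.0/18


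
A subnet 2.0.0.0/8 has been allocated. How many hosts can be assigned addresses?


Host bits = 32 - 8 = 24
Total addresses = 2^24 = 16777216
Usable = total - 2 (network and broadcast)
Usable hosts: 16777214


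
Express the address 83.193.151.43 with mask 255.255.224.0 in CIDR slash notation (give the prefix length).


Binary: 11111111.11111111.11100000.00000000
Count leading 1s
Prefix: /19


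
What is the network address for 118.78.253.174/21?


IP:   01110110.01001110.11111101.10101110
Mask: 11111111.11111111.11111000.00000000
AND operation:
Net:  01110110.01001110.11111000.00000000
Network: 118.78.248.0/21


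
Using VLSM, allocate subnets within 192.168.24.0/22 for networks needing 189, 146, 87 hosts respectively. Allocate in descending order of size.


189 hosts -> /24 (254 usable): 192.168.24.0/24
146 hosts -> /24 (254 usable): 192.168.25.0/24
87 hosts -> /25 (126 usable): 192.168.26.0/25
Allocation: 192.168.24.0/24 (189 hosts, 254 usable); 192.168.25.0/24 (146 hosts, 254 usable); 192.168.26.0/25 (87 hosts, 126 usable)


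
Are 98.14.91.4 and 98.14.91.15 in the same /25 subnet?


Mask: 255.255.255.128
98.14.91.4 AND mask = 98.14.91.0
98.14.91.15 AND mask = 98.14.91.0
Yes, same subnet (98.14.91.0)


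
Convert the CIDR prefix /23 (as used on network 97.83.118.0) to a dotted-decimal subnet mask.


/23 means 23 network bits, 9 host bits
Binary: 11111111111111111111111000000000
Mask: 255.255.254.0


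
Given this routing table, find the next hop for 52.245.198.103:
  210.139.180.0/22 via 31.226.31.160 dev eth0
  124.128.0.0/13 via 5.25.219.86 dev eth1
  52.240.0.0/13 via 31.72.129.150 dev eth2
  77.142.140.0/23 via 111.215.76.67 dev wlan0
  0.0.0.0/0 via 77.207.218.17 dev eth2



Longest prefix match for 52.245.198.103:
  /22 210.139.180.0: no
  /13 124.128.0.0: no
  /13 52.240.0.0: MATCH
  /23 77.142.140.0: no
  /0 0.0.0.0: MATCH
Selected: next-hop 31.72.129.150 via eth2 (matched /13)


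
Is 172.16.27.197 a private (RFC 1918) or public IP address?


RFC 1918 private ranges:
  10.0.0.0/8 (10.0.0.0 - 10.255.255.255)
  172.16.0.0/12 (172.16.0.0 - 172.31.255.255)
  192.168.0.0/16 (192.168.0.0 - 192.168.255.255)
Private (in 172.16.0.0/12)


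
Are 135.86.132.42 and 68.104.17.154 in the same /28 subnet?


Mask: 255.255.255.240
135.86.132.42 AND mask = 135.86.132.32
68.104.17.154 AND mask = 68.104.17.144
No, different subnets (135.86.132.32 vs 68.104.17.144)


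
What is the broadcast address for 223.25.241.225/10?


Network: 223.0.0.0/10
Host bits = 22
Set all host bits to 1:
Broadcast: 223.63.255.255


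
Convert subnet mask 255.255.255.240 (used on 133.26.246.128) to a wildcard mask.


Subnet mask: 255.255.255.240
Wildcard = 255.255.255.255 - subnet mask
255 - 255 = 0
255 - 255 = 0
255 - 255 = 0
255 - 240 = 15
Wildcard: 0.0.0.15


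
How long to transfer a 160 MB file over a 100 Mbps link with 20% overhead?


Effective throughput = 100 * (1 - 20/100) = 80 Mbps
File size in Mb = 160 * 8 = 1280 Mb
Time = 1280 / 80
Time = 16 seconds


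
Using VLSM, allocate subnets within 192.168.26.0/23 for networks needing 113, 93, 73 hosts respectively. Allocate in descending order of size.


113 hosts -> /25 (126 usable): 192.168.26.0/25
93 hosts -> /25 (126 usable): 192.168.26.128/25
73 hosts -> /25 (126 usable): 192.168.27.0/25
Allocation: 192.168.26.0/25 (113 hosts, 126 usable); 192.168.26.128/25 (93 hosts, 126 usable); 192.168.27.0/25 (73 hosts, 126 usable)


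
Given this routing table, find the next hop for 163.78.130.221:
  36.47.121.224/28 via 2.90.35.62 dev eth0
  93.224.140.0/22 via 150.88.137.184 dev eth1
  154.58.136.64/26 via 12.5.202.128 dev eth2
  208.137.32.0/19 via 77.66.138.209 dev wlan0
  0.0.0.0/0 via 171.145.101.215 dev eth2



Longest prefix match for 163.78.130.221:
  /28 36.47.121.224: no
  /22 93.224.140.0: no
  /26 154.58.136.64: no
  /19 208.137.32.0: no
  /0 0.0.0.0: MATCH
Selected: next-hop 171.145.101.215 via eth2 (matched /0)


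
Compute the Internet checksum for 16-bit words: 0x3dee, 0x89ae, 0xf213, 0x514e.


Sum all words (with carry folding):
+ 0x3dee = 0x3dee
+ 0x89ae = 0xc79c
+ 0xf213 = 0xb9b0
+ 0x514e = 0x0aff
One's complement: ~0x0aff
Checksum = 0xf500


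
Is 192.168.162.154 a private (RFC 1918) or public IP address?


RFC 1918 private ranges:
  10.0.0.0/8 (10.0.0.0 - 10.255.255.255)
  172.16.0.0/12 (172.16.0.0 - 172.31.255.255)
  192.168.0.0/16 (192.168.0.0 - 192.168.255.255)
Private (in 192.168.0.0/16)


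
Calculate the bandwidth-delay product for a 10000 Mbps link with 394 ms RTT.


BDP = bandwidth * RTT
= 10000 Mbps * 394 ms
= 10000 * 1e6 * 394 / 1000 bits
= 3940000000 bits
= 492500000 bytes
= 480957.0312 KB
BDP = 3940000000 bits (492500000 bytes)


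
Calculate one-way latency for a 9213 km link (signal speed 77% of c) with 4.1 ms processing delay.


Speed = 0.77 * 3e5 km/s = 231000 km/s
Propagation delay = 9213 / 231000 = 0.0399 s = 39.8831 ms
Processing delay = 4.1 ms
Total one-way latency = 43.9831 ms


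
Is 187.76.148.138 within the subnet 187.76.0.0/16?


Subnet network: 187.76.0.0
Test IP AND mask: 187.76.0.0
Yes, 187.76.148.138 is in 187.76.0.0/16


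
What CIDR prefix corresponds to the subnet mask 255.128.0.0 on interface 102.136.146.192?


Binary: 11111111.10000000.00000000.00000000
Count leading 1s
Prefix: /9


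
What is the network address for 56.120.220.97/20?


IP:   00111000.01111000.11011100.01100001
Mask: 11111111.11111111.11110000.00000000
AND operation:
Net:  00111000.01111000.11010000.00000000
Network: 56.120.208.0/20


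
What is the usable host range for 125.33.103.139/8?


Network: 125.0.0.0
Broadcast: 125.255.255.255
First usable = network + 1
Last usable = broadcast - 1
Range: 125.0.0.1 to 125.255.255.254


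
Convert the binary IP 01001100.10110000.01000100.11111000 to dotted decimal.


01001100 = 76
10110000 = 176
01000100 = 68
11111000 = 248
IP: 76.176.68.248


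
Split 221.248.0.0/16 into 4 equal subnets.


New prefix = 16 + 2 = 18
Each subnet has 16384 addresses
  221.248.0.0/18
  221.248.64.0/18
  221.248.128.0/18
  221.248.192.0/18
Subnets: 221.248.0.0/18, 221.248.64.0/18, 221.248.128.0/18, 221.248.192.0/18


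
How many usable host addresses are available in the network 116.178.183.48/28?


Host bits = 32 - 28 = 4
Total addresses = 2^4 = 16
Usable = total - 2 (network and broadcast)
Usable hosts: 14


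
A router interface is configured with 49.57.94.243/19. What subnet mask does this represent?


/19 means 19 network bits, 13 host bits
Binary: 11111111111111111110000000000000
Mask: 255.255.224.0


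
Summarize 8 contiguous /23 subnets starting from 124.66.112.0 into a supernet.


Original prefix: /23
Number of subnets: 8 = 2^3
New prefix = 23 - 3 = 20
Supernet: 124.66.112.0/20


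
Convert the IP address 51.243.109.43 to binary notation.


51 = 00110011
243 = 11110011
109 = 01101101
43 = 00101011
Binary: 00110011.11110011.01101101.00101011


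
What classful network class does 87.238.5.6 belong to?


First octet: 87
Binary: 01010111
0xxxxxxx -> Class A (1-126)
Class A, default mask 255.0.0.0 (/8)


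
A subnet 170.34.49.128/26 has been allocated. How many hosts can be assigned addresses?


Host bits = 32 - 26 = 6
Total addresses = 2^6 = 64
Usable = total - 2 (network and broadcast)
Usable hosts: 62


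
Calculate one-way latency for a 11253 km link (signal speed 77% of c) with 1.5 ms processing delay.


Speed = 0.77 * 3e5 km/s = 231000 km/s
Propagation delay = 11253 / 231000 = 0.0487 s = 48.7143 ms
Processing delay = 1.5 ms
Total one-way latency = 50.2143 ms


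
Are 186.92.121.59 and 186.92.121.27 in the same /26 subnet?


Mask: 255.255.255.192
186.92.121.59 AND mask = 186.92.121.0
186.92.121.27 AND mask = 186.92.121.0
Yes, same subnet (186.92.121.0)


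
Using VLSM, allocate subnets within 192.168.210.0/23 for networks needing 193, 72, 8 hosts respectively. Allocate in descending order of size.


193 hosts -> /24 (254 usable): 192.168.210.0/24
72 hosts -> /25 (126 usable): 192.168.211.0/25
8 hosts -> /28 (14 usable): 192.168.211.128/28
Allocation: 192.168.210.0/24 (193 hosts, 254 usable); 192.168.211.0/25 (72 hosts, 126 usable); 192.168.211.128/28 (8 hosts, 14 usable)


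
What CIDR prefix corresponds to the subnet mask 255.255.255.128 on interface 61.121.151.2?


Binary: 11111111.11111111.11111111.10000000
Count leading 1s
Prefix: /25


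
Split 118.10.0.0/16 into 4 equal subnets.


New prefix = 16 + 2 = 18
Each subnet has 16384 addresses
  118.10.0.0/18
  118.10.64.0/18
  118.10.128.0/18
  118.10.192.0/18
Subnets: 118.10.0.0/18, 118.10.64.0/18, 118.10.128.0/18, 118.10.192.0/18


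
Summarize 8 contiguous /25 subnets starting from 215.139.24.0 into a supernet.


Original prefix: /25
Number of subnets: 8 = 2^3
New prefix = 25 - 3 = 22
Supernet: 215.139.24.0/22


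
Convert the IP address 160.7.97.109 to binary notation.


160 = 10100000
7 = 00000111
97 = 01100001
109 = 01101101
Binary: 10100000.00000111.01100001.01101101


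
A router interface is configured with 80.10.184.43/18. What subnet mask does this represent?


/18 means 18 network bits, 14 host bits
Binary: 11111111111111111100000000000000
Mask: 255.255.192.0


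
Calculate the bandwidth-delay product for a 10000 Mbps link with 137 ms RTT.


BDP = bandwidth * RTT
= 10000 Mbps * 137 ms
= 10000 * 1e6 * 137 / 1000 bits
= 1370000000 bits
= 171250000 bytes
= 167236.3281 KB
BDP = 1370000000 bits (171250000 bytes)


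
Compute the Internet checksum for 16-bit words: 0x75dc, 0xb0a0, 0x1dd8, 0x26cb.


Sum all words (with carry folding):
+ 0x75dc = 0x75dc
+ 0xb0a0 = 0x267d
+ 0x1dd8 = 0x4455
+ 0x26cb = 0x6b20
One's complement: ~0x6b20
Checksum = 0x94df


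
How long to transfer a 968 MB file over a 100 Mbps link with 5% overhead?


Effective throughput = 100 * (1 - 5/100) = 95 Mbps
File size in Mb = 968 * 8 = 7744 Mb
Time = 7744 / 95
Time = 81.5158 seconds


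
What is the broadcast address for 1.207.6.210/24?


Network: 1.207.6.0/24
Host bits = 8
Set all host bits to 1:
Broadcast: 1.207.6.255


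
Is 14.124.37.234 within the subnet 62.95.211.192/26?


Subnet network: 62.95.211.192
Test IP AND mask: 14.124.37.192
No, 14.124.37.234 is not in 62.95.211.192/26


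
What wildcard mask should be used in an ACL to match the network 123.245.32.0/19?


Subnet mask: 255.255.224.0
Wildcard = 255.255.255.255 - subnet mask
255 - 255 = 0
255 - 255 = 0
255 - 224 = 31
255 - 0 = 255
Wildcard: 0.0.31.255


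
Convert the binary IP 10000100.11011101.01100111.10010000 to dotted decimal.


10000100 = 132
11011101 = 221
01100111 = 103
10010000 = 144
IP: 132.221.103.144


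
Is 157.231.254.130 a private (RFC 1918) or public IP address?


RFC 1918 private ranges:
  10.0.0.0/8 (10.0.0.0 - 10.255.255.255)
  172.16.0.0/12 (172.16.0.0 - 172.31.255.255)
  192.168.0.0/16 (192.168.0.0 - 192.168.255.255)
Public (not in any RFC 1918 range)


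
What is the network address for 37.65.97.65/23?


IP:   00100101.01000001.01100001.01000001
Mask: 11111111.11111111.11111110.00000000
AND operation:
Net:  00100101.01000001.01100000.00000000
Network: 37.65.96.0/23


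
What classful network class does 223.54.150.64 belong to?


First octet: 223
Binary: 11011111
110xxxxx -> Class C (192-223)
Class C, default mask 255.255.255.0 (/24)


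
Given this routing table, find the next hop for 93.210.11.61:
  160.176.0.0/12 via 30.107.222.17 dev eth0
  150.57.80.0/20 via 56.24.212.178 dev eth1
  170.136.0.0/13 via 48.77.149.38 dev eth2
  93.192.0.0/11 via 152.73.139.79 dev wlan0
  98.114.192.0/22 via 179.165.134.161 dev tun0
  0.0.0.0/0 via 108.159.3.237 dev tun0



Longest prefix match for 93.210.11.61:
  /12 160.176.0.0: no
  /20 150.57.80.0: no
  /13 170.136.0.0: no
  /11 93.192.0.0: MATCH
  /22 98.114.192.0: no
  /0 0.0.0.0: MATCH
Selected: next-hop 152.73.139.79 via wlan0 (matched /11)


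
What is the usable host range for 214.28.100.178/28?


Network: 214.28.100.176
Broadcast: 214.28.100.191
First usable = network + 1
Last usable = broadcast - 1
Range: 214.28.100.177 to 214.28.100.190


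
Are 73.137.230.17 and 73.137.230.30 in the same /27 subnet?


Mask: 255.255.255.224
73.137.230.17 AND mask = 73.137.230.0
73.137.230.30 AND mask = 73.137.230.0
Yes, same subnet (73.137.230.0)


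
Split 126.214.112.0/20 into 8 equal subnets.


New prefix = 20 + 3 = 23
Each subnet has 512 addresses
  126.214.112.0/23
  126.214.114.0/23
  126.214.116.0/23
  126.214.118.0/23
  126.214.120.0/23
  126.214.122.0/23
  126.214.124.0/23
  126.214.126.0/23
Subnets: 126.214.112.0/23, 126.214.114.0/23, 126.214.116.0/23, 126.214.118.0/23, 126.214.120.0/23, 126.214.122.0/23, 126.214.124.0/23, 126.214.126.0/23


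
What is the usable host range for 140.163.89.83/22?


Network: 140.163.88.0
Broadcast: 140.163.91.255
First usable = network + 1
Last usable = broadcast - 1
Range: 140.163.88.1 to 140.163.91.254


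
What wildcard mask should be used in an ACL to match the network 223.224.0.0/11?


Subnet mask: 255.224.0.0
Wildcard = 255.255.255.255 - subnet mask
255 - 255 = 0
255 - 224 = 31
255 - 0 = 255
255 - 0 = 255
Wildcard: 0.31.255.255


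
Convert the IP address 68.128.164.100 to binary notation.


68 = 01000100
128 = 10000000
164 = 10100100
100 = 01100100
Binary: 01000100.10000000.10100100.01100100


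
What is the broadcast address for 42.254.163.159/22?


Network: 42.254.160.0/22
Host bits = 10
Set all host bits to 1:
Broadcast: 42.254.163.255


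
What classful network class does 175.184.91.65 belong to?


First octet: 175
Binary: 10101111
10xxxxxx -> Class B (128-191)
Class B, default mask 255.255.0.0 (/16)


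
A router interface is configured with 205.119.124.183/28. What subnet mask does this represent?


/28 means 28 network bits, 4 host bits
Binary: 11111111111111111111111111110000
Mask: 255.255.255.240


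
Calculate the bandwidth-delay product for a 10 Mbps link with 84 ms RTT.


BDP = bandwidth * RTT
= 10 Mbps * 84 ms
= 10 * 1e6 * 84 / 1000 bits
= 840000 bits
= 105000 bytes
= 102.5391 KB
BDP = 840000 bits (105000 bytes)


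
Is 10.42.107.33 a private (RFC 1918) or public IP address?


RFC 1918 private ranges:
  10.0.0.0/8 (10.0.0.0 - 10.255.255.255)
  172.16.0.0/12 (172.16.0.0 - 172.31.255.255)
  192.168.0.0/16 (192.168.0.0 - 192.168.255.255)
Private (in 10.0.0.0/8)


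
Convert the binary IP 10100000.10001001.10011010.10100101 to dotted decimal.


10100000 = 160
10001001 = 137
10011010 = 154
10100101 = 165
IP: 160.137.154.165


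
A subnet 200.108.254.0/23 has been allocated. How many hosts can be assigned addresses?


Host bits = 32 - 23 = 9
Total addresses = 2^9 = 512
Usable = total - 2 (network and broadcast)
Usable hosts: 510


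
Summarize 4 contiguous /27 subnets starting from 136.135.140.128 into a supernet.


Original prefix: /27
Number of subnets: 4 = 2^2
New prefix = 27 - 2 = 25
Supernet: 136.135.140.128/25


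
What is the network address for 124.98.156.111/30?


IP:   01111100.01100010.10011100.01101111
Mask: 11111111.11111111.11111111.11111100
AND operation:
Net:  01111100.01100010.10011100.01101100
Network: 124.98.156.108/30


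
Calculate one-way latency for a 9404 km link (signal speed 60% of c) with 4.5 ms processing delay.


Speed = 0.6 * 3e5 km/s = 180000 km/s
Propagation delay = 9404 / 180000 = 0.0522 s = 52.2444 ms
Processing delay = 4.5 ms
Total one-way latency = 56.7444 ms


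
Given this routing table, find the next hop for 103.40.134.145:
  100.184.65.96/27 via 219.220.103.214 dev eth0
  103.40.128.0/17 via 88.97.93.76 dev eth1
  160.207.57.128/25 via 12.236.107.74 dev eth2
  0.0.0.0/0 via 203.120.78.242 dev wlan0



Longest prefix match for 103.40.134.145:
  /27 100.184.65.96: no
  /17 103.40.128.0: MATCH
  /25 160.207.57.128: no
  /0 0.0.0.0: MATCH
Selected: next-hop 88.97.93.76 via eth1 (matched /17)


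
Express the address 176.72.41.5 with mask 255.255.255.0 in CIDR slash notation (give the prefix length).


Binary: 11111111.11111111.11111111.00000000
Count leading 1s
Prefix: /24


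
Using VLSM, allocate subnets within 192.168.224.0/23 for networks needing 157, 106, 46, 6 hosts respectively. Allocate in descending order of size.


157 hosts -> /24 (254 usable): 192.168.224.0/24
106 hosts -> /25 (126 usable): 192.168.225.0/25
46 hosts -> /26 (62 usable): 192.168.225.128/26
6 hosts -> /29 (6 usable): 192.168.225.192/29
Allocation: 192.168.224.0/24 (157 hosts, 254 usable); 192.168.225.0/25 (106 hosts, 126 usable); 192.168.225.128/26 (46 hosts, 62 usable); 192.168.225.192/29 (6 hosts, 6 usable)


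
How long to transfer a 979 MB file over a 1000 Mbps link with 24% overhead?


Effective throughput = 1000 * (1 - 24/100) = 760 Mbps
File size in Mb = 979 * 8 = 7832 Mb
Time = 7832 / 760
Time = 10.3053 seconds


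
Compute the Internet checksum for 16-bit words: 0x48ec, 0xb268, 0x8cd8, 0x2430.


Sum all words (with carry folding):
+ 0x48ec = 0x48ec
+ 0xb268 = 0xfb54
+ 0x8cd8 = 0x882d
+ 0x2430 = 0xac5d
One's complement: ~0xac5d
Checksum = 0x53a2


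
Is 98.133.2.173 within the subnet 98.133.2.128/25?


Subnet network: 98.133.2.128
Test IP AND mask: 98.133.2.128
Yes, 98.133.2.173 is in 98.133.2.128/25


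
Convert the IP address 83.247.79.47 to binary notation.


83 = 01010011
247 = 11110111
79 = 01001111
47 = 00101111
Binary: 01010011.11110111.01001111.00101111


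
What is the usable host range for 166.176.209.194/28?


Network: 166.176.209.192
Broadcast: 166.176.209.207
First usable = network + 1
Last usable = broadcast - 1
Range: 166.176.209.193 to 166.176.209.206


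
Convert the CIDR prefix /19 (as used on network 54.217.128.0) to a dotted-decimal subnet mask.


/19 means 19 network bits, 13 host bits
Binary: 11111111111111111110000000000000
Mask: 255.255.224.0


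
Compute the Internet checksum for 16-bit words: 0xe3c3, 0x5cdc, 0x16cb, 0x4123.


Sum all words (with carry folding):
+ 0xe3c3 = 0xe3c3
+ 0x5cdc = 0x40a0
+ 0x16cb = 0x576b
+ 0x4123 = 0x988e
One's complement: ~0x988e
Checksum = 0x6771


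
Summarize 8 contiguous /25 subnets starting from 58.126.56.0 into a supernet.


Original prefix: /25
Number of subnets: 8 = 2^3
New prefix = 25 - 3 = 22
Supernet: 58.126.56.0/22


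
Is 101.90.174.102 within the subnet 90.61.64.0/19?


Subnet network: 90.61.64.0
Test IP AND mask: 101.90.160.0
No, 101.90.174.102 is not in 90.61.64.0/19


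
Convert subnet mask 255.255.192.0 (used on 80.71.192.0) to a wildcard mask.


Subnet mask: 255.255.192.0
Wildcard = 255.255.255.255 - subnet mask
255 - 255 = 0
255 - 255 = 0
255 - 192 = 63
255 - 0 = 255
Wildcard: 0.0.63.255


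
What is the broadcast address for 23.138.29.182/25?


Network: 23.138.29.128/25
Host bits = 7
Set all host bits to 1:
Broadcast: 23.138.29.255


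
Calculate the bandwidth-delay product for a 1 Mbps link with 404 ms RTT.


BDP = bandwidth * RTT
= 1 Mbps * 404 ms
= 1 * 1e6 * 404 / 1000 bits
= 404000 bits
= 50500 bytes
= 49.3164 KB
BDP = 404000 bits (50500 bytes)


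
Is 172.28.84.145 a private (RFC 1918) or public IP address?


RFC 1918 private ranges:
  10.0.0.0/8 (10.0.0.0 - 10.255.255.255)
  172.16.0.0/12 (172.16.0.0 - 172.31.255.255)
  192.168.0.0/16 (192.168.0.0 - 192.168.255.255)
Private (in 172.16.0.0/12)


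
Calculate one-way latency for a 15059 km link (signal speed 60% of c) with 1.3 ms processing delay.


Speed = 0.6 * 3e5 km/s = 180000 km/s
Propagation delay = 15059 / 180000 = 0.0837 s = 83.6611 ms
Processing delay = 1.3 ms
Total one-way latency = 84.9611 ms


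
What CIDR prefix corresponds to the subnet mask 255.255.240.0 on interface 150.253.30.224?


Binary: 11111111.11111111.11110000.00000000
Count leading 1s
Prefix: /20


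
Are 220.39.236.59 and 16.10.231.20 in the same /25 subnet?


Mask: 255.255.255.128
220.39.236.59 AND mask = 220.39.236.0
16.10.231.20 AND mask = 16.10.231.0
No, different subnets (220.39.236.0 vs 16.10.231.0)


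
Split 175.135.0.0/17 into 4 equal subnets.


New prefix = 17 + 2 = 19
Each subnet has 8192 addresses
  175.135.0.0/19
  175.135.32.0/19
  175.135.64.0/19
  175.135.96.0/19
Subnets: 175.135.0.0/19, 175.135.32.0/19, 175.135.64.0/19, 175.135.96.0/19


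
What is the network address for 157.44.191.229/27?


IP:   10011101.00101100.10111111.11100101
Mask: 11111111.11111111.11111111.11100000
AND operation:
Net:  10011101.00101100.10111111.11100000
Network: 157.44.191.224/27


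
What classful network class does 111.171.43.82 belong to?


First octet: 111
Binary: 01101111
0xxxxxxx -> Class A (1-126)
Class A, default mask 255.0.0.0 (/8)


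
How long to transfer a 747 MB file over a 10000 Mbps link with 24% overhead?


Effective throughput = 10000 * (1 - 24/100) = 7600 Mbps
File size in Mb = 747 * 8 = 5976 Mb
Time = 5976 / 7600
Time = 0.7863 seconds


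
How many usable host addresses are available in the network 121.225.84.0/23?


Host bits = 32 - 23 = 9
Total addresses = 2^9 = 512
Usable = total - 2 (network and broadcast)
Usable hosts: 510


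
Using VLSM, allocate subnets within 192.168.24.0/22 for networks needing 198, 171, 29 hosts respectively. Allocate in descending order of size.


198 hosts -> /24 (254 usable): 192.168.24.0/24
171 hosts -> /24 (254 usable): 192.168.25.0/24
29 hosts -> /27 (30 usable): 192.168.26.0/27
Allocation: 192.168.24.0/24 (198 hosts, 254 usable); 192.168.25.0/24 (171 hosts, 254 usable); 192.168.26.0/27 (29 hosts, 30 usable)


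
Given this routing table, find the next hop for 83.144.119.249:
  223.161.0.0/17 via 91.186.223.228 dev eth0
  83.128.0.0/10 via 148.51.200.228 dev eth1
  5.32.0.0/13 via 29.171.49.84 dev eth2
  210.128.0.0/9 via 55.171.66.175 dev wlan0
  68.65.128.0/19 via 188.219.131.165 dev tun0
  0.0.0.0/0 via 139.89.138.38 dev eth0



Longest prefix match for 83.144.119.249:
  /17 223.161.0.0: no
  /10 83.128.0.0: MATCH
  /13 5.32.0.0: no
  /9 210.128.0.0: no
  /19 68.65.128.0: no
  /0 0.0.0.0: MATCH
Selected: next-hop 148.51.200.228 via eth1 (matched /10)


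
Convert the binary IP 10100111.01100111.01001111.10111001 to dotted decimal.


10100111 = 167
01100111 = 103
01001111 = 79
10111001 = 185
IP: 167.103.79.185


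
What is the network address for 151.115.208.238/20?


IP:   10010111.01110011.11010000.11101110
Mask: 11111111.11111111.11110000.00000000
AND operation:
Net:  10010111.01110011.11010000.00000000
Network: 151.115.208.0/20


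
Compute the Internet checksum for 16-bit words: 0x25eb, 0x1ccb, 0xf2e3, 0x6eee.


Sum all words (with carry folding):
+ 0x25eb = 0x25eb
+ 0x1ccb = 0x42b6
+ 0xf2e3 = 0x359a
+ 0x6eee = 0xa488
One's complement: ~0xa488
Checksum = 0x5b77


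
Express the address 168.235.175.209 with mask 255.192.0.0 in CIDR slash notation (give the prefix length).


Binary: 11111111.11000000.00000000.00000000
Count leading 1s
Prefix: /10


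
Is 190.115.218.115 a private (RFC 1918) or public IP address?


RFC 1918 private ranges:
  10.0.0.0/8 (10.0.0.0 - 10.255.255.255)
  172.16.0.0/12 (172.16.0.0 - 172.31.255.255)
  192.168.0.0/16 (192.168.0.0 - 192.168.255.255)
Public (not in any RFC 1918 range)


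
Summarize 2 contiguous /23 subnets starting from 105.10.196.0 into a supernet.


Original prefix: /23
Number of subnets: 2 = 2^1
New prefix = 23 - 1 = 22
Supernet: 105.10.196.0/22


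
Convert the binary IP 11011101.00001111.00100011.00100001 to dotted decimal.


11011101 = 221
00001111 = 15
00100011 = 35
00100001 = 33
IP: 221.15.35.33


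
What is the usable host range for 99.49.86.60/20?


Network: 99.49.80.0
Broadcast: 99.49.95.255
First usable = network + 1
Last usable = broadcast - 1
Range: 99.49.80.1 to 99.49.95.254


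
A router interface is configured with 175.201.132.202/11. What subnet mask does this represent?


/11 means 11 network bits, 21 host bits
Binary: 11111111111000000000000000000000
Mask: 255.224.0.0


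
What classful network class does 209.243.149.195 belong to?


First octet: 209
Binary: 11010001
110xxxxx -> Class C (192-223)
Class C, default mask 255.255.255.0 (/24)


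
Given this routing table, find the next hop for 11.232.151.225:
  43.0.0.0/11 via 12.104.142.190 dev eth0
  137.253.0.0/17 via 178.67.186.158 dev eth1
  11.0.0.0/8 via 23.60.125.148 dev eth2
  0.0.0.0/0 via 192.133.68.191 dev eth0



Longest prefix match for 11.232.151.225:
  /11 43.0.0.0: no
  /17 137.253.0.0: no
  /8 11.0.0.0: MATCH
  /0 0.0.0.0: MATCH
Selected: next-hop 23.60.125.148 via eth2 (matched /8)
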